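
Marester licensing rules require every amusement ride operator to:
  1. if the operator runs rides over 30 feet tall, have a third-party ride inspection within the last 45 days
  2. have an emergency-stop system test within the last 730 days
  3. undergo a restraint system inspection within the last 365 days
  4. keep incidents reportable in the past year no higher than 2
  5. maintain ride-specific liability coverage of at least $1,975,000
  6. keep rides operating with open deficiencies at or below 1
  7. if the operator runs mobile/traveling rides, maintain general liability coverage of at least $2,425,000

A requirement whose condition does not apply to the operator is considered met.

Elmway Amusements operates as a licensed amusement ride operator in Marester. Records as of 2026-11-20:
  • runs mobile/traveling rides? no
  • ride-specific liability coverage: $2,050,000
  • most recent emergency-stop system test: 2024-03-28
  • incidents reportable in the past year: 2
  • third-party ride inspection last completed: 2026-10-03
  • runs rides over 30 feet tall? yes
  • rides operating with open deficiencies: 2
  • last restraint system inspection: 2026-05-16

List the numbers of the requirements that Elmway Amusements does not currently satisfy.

1, 2, 6

1. condition 'runs rides over 30 feet tall' holds; third-party ride inspection 48 days ago vs limit 45 → not met
2. emergency-stop system test 967 days ago vs limit 730 → not met
3. restraint system inspection 188 days ago vs limit 365 → met
4. incidents reportable in the past year 2 ≤ 2 → met
5. ride-specific liability coverage $2,050,000 ≥ $1,975,000 → met
6. rides operating with open deficiencies 2 > 1 → not met
7. condition 'runs mobile/traveling rides' does not hold → requirement n/a → met
Not met: 1, 2, 6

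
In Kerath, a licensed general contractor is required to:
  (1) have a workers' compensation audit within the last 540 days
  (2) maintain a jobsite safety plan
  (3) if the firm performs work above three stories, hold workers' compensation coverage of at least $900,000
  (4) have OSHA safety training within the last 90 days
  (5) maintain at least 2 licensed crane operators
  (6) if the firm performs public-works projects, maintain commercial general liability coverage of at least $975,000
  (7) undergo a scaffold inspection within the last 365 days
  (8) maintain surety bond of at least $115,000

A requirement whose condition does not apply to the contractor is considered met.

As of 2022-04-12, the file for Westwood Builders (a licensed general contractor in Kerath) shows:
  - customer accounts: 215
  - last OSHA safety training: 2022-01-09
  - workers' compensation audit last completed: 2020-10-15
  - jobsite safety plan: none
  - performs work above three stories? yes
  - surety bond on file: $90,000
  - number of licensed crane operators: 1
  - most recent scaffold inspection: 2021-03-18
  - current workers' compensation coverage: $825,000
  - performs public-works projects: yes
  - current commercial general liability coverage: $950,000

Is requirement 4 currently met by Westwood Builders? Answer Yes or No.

No

4. OSHA safety training 93 days ago vs limit 90 → not met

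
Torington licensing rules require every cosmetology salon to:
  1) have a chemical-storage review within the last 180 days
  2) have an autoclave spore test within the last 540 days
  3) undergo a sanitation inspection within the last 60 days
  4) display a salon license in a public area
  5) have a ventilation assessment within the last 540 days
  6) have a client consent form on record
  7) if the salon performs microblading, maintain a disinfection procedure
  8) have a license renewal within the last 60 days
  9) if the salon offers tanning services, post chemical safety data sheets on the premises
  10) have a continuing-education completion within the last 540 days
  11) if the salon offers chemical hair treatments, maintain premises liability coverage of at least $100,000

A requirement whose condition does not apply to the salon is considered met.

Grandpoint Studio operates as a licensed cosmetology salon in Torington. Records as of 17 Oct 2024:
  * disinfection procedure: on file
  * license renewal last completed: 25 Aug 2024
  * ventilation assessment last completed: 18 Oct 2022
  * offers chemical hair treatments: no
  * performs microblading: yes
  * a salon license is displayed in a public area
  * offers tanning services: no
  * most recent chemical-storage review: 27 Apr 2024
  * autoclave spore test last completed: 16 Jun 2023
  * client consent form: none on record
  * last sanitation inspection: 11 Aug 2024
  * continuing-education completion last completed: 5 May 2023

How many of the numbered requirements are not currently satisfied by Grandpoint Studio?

1. chemical-storage review 173 days ago vs limit 180 → met
2. autoclave spore test 489 days ago vs limit 540 → met
3. sanitation inspection 67 days ago vs limit 60 → not met
4. salon license present → met
5. ventilation assessment 730 days ago vs limit 540 → not met
6. client consent form absent → not met
7. condition 'performs microblading' holds; disinfection procedure present → met
8. license renewal 53 days ago vs limit 60 → met
9. condition 'offers tanning services' does not hold → requirement n/a → met
10. continuing-education completion 531 days ago vs limit 540 → met
11. condition 'offers chemical hair treatments' does not hold → requirement n/a → met
Not met: 3 of 11

3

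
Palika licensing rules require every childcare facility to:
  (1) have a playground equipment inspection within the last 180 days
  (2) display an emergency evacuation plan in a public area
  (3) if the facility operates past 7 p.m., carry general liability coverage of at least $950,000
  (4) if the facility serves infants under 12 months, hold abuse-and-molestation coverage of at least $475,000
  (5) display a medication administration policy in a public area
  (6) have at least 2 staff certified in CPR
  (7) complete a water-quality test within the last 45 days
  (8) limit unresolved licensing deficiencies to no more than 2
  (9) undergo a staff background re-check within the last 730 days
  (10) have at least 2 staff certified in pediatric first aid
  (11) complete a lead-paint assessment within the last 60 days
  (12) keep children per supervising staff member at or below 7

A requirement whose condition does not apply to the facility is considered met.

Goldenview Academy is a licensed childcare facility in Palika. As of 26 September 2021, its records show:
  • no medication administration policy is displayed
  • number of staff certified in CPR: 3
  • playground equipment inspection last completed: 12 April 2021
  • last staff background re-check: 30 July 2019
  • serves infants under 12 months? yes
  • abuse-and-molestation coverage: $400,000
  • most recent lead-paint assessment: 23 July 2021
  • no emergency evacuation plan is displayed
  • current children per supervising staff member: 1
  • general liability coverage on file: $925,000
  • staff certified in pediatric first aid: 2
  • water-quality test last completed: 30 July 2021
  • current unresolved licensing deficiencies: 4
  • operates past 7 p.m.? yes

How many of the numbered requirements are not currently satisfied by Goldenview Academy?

8

1. playground equipment inspection 167 days ago vs limit 180 → met
2. emergency evacuation plan absent → not met
3. condition 'operates past 7 p.m.' holds; general liability coverage $925,000 < $950,000 → not met
4. condition 'serves infants under 12 months' holds; abuse-and-molestation coverage $400,000 < $475,000 → not met
5. medication administration policy absent → not met
6. staff certified in CPR 3 ≥ 2 → met
7. water-quality test 58 days ago vs limit 45 → not met
8. unresolved licensing deficiencies 4 > 2 → not met
9. staff background re-check 789 days ago vs limit 730 → not met
10. staff certified in pediatric first aid 2 ≥ 2 → met
11. lead-paint assessment 65 days ago vs limit 60 → not met
12. children per supervising staff member 1 ≤ 7 → met
Not met: 8 of 12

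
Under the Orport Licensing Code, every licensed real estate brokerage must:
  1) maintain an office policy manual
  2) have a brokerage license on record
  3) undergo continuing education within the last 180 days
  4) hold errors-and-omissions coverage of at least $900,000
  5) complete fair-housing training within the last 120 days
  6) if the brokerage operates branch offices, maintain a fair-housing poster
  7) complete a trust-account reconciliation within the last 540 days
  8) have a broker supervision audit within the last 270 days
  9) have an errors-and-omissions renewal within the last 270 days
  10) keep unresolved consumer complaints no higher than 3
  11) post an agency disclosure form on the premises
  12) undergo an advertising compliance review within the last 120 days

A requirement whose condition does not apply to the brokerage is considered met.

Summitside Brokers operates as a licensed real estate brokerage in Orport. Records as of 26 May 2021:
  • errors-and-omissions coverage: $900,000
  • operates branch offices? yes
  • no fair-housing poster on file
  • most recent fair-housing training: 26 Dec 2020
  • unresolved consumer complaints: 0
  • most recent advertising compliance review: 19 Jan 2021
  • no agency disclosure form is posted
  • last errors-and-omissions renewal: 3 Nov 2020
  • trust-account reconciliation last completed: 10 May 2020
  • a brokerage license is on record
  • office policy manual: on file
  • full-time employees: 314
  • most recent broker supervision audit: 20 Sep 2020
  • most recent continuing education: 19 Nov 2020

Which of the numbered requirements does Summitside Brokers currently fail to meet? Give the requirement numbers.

3, 5, 6, 11, 12

1. office policy manual present → met
2. brokerage license present → met
3. continuing education 188 days ago vs limit 180 → not met
4. errors-and-omissions coverage $900,000 ≥ $900,000 → met
5. fair-housing training 151 days ago vs limit 120 → not met
6. condition 'operates branch offices' holds; fair-housing poster absent → not met
7. trust-account reconciliation 381 days ago vs limit 540 → met
8. broker supervision audit 248 days ago vs limit 270 → met
9. errors-and-omissions renewal 204 days ago vs limit 270 → met
10. unresolved consumer complaints 0 ≤ 3 → met
11. agency disclosure form absent → not met
12. advertising compliance review 127 days ago vs limit 120 → not met
Not met: 3, 5, 6, 11, 12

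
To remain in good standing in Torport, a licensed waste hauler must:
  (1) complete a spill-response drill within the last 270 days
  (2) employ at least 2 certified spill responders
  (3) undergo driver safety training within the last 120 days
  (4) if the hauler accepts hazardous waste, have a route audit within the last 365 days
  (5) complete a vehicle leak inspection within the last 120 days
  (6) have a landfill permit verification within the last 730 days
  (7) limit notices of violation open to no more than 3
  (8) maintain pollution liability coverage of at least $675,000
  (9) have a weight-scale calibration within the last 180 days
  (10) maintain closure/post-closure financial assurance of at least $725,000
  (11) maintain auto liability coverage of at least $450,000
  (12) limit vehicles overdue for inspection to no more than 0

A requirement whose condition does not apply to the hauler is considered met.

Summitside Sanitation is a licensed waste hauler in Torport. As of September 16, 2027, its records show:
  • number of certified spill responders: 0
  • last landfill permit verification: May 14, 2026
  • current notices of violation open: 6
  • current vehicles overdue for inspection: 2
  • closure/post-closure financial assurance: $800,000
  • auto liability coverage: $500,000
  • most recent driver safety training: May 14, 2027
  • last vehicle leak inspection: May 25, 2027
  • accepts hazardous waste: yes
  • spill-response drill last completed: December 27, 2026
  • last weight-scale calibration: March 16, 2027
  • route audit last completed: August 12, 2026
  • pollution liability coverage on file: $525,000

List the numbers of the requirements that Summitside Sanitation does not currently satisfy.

1. spill-response drill 263 days ago vs limit 270 → met
2. certified spill responders 0 < 2 → not met
3. driver safety training 125 days ago vs limit 120 → not met
4. condition 'accepts hazardous waste' holds; route audit 400 days ago vs limit 365 → not met
5. vehicle leak inspection 114 days ago vs limit 120 → met
6. landfill permit verification 490 days ago vs limit 730 → met
7. notices of violation open 6 > 3 → not met
8. pollution liability coverage $525,000 < $675,000 → not met
9. weight-scale calibration 184 days ago vs limit 180 → not met
10. closure/post-closure financial assurance $800,000 ≥ $725,000 → met
11. auto liability coverage $500,000 ≥ $450,000 → met
12. vehicles overdue for inspection 2 > 0 → not met
Not met: 2, 3, 4, 7, 8, 9, 12

2, 3, 4, 7, 8, 9, 12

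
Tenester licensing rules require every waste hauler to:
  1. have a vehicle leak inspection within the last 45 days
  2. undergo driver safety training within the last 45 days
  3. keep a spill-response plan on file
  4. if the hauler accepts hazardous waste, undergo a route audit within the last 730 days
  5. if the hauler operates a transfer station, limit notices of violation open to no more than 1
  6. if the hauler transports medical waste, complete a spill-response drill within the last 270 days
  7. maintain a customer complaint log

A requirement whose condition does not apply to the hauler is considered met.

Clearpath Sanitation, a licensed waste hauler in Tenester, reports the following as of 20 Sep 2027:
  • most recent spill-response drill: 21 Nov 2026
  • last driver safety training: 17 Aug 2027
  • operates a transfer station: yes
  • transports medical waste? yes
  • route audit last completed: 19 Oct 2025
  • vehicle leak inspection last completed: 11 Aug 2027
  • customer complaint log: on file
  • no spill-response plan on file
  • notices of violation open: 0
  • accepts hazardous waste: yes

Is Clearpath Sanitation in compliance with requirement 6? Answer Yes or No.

6. condition 'transports medical waste' holds; spill-response drill 303 days ago vs limit 270 → not met

No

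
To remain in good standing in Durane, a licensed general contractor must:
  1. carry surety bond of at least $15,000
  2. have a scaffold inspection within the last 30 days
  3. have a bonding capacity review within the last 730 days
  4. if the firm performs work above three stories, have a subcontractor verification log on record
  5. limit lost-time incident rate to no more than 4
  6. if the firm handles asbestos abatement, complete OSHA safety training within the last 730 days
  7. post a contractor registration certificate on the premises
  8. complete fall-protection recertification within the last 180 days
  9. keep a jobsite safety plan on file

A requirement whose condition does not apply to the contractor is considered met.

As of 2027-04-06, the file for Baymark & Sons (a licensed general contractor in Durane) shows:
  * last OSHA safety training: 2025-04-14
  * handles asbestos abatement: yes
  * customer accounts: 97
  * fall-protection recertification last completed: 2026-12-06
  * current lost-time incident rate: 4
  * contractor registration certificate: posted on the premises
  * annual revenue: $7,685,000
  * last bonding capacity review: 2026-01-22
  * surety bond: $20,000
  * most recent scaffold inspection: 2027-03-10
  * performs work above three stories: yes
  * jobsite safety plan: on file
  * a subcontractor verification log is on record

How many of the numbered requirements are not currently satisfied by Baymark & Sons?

0

1. surety bond $20,000 ≥ $15,000 → met
2. scaffold inspection 27 days ago vs limit 30 → met
3. bonding capacity review 439 days ago vs limit 730 → met
4. condition 'performs work above three stories' holds; subcontractor verification log present → met
5. lost-time incident rate 4 ≤ 4 → met
6. condition 'handles asbestos abatement' holds; OSHA safety training 722 days ago vs limit 730 → met
7. contractor registration certificate present → met
8. fall-protection recertification 121 days ago vs limit 180 → met
9. jobsite safety plan present → met
Not met: 0 of 9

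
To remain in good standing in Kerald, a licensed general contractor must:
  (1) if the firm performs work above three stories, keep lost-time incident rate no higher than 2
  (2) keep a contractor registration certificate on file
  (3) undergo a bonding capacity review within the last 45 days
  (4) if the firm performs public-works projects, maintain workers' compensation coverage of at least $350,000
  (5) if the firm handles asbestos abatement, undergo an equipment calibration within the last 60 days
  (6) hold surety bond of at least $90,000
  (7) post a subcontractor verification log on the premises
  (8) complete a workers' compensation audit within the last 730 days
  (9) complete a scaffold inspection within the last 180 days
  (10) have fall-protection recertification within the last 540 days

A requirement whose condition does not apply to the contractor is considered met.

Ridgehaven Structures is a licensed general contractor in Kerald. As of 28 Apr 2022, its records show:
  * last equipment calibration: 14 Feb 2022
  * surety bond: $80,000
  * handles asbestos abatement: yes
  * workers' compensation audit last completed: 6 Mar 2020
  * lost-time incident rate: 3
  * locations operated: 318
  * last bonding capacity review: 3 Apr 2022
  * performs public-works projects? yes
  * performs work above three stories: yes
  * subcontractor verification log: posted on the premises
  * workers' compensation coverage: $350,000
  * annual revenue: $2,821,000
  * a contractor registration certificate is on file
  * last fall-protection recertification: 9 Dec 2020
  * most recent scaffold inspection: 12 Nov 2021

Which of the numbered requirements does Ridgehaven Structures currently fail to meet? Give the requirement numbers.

1, 5, 6, 8

1. condition 'performs work above three stories' holds; lost-time incident rate 3 > 2 → not met
2. contractor registration certificate present → met
3. bonding capacity review 25 days ago vs limit 45 → met
4. condition 'performs public-works projects' holds; workers' compensation coverage $350,000 ≥ $350,000 → met
5. condition 'handles asbestos abatement' holds; equipment calibration 73 days ago vs limit 60 → not met
6. surety bond $80,000 < $90,000 → not met
7. subcontractor verification log present → met
8. workers' compensation audit 783 days ago vs limit 730 → not met
9. scaffold inspection 167 days ago vs limit 180 → met
10. fall-protection recertification 505 days ago vs limit 540 → met
Not met: 1, 5, 6, 8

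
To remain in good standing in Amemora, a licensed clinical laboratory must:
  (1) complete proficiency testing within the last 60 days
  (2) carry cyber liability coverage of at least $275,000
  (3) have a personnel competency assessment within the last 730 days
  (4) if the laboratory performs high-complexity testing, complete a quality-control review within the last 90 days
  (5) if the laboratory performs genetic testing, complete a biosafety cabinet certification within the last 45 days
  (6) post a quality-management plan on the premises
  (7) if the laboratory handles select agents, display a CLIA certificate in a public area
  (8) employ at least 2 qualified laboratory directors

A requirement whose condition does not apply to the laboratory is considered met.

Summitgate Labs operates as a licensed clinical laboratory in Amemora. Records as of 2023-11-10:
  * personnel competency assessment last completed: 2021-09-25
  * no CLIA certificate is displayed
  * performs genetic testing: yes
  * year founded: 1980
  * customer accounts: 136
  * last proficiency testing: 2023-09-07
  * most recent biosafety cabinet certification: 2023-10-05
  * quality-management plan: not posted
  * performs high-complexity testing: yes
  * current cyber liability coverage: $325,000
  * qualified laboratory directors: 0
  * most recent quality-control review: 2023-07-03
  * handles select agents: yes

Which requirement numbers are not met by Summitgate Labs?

1, 3, 4, 6, 7, 8

1. proficiency testing 64 days ago vs limit 60 → not met
2. cyber liability coverage $325,000 ≥ $275,000 → met
3. personnel competency assessment 776 days ago vs limit 730 → not met
4. condition 'performs high-complexity testing' holds; quality-control review 130 days ago vs limit 90 → not met
5. condition 'performs genetic testing' holds; biosafety cabinet certification 36 days ago vs limit 45 → met
6. quality-management plan absent → not met
7. condition 'handles select agents' holds; CLIA certificate absent → not met
8. qualified laboratory directors 0 < 2 → not met
Not met: 1, 3, 4, 6, 7, 8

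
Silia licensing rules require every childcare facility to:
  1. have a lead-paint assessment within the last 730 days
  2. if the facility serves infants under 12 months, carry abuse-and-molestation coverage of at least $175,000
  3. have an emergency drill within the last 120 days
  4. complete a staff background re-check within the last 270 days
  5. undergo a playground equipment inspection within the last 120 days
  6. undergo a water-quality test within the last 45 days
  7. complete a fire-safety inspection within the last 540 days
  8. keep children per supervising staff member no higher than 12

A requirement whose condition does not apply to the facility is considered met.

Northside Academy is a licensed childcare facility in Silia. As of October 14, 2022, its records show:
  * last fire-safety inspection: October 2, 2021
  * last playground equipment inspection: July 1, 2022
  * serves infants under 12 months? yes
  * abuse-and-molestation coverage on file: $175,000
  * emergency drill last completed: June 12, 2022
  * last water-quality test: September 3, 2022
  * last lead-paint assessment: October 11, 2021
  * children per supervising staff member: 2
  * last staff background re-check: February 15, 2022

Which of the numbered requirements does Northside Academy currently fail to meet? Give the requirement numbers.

3

1. lead-paint assessment 368 days ago vs limit 730 → met
2. condition 'serves infants under 12 months' holds; abuse-and-molestation coverage $175,000 ≥ $175,000 → met
3. emergency drill 124 days ago vs limit 120 → not met
4. staff background re-check 241 days ago vs limit 270 → met
5. playground equipment inspection 105 days ago vs limit 120 → met
6. water-quality test 41 days ago vs limit 45 → met
7. fire-safety inspection 377 days ago vs limit 540 → met
8. children per supervising staff member 2 ≤ 12 → met
Not met: 3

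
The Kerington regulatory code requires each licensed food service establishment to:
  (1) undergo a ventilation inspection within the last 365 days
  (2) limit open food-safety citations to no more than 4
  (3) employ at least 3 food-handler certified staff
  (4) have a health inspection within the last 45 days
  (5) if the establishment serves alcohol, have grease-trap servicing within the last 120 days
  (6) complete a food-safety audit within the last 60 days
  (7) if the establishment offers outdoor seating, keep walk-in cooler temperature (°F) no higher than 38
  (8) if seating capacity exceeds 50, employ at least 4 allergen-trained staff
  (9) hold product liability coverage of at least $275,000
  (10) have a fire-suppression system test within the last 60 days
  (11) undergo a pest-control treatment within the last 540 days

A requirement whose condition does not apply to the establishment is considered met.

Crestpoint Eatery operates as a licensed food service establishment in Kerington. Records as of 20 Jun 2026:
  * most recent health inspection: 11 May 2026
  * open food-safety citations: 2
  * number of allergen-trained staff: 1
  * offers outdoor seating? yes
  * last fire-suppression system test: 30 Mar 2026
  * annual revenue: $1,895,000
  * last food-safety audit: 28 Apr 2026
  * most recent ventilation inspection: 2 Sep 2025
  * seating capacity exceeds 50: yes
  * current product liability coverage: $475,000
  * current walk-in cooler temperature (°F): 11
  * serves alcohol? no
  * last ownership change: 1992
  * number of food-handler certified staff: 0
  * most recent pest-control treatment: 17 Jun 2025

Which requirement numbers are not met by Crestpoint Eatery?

1. ventilation inspection 291 days ago vs limit 365 → met
2. open food-safety citations 2 ≤ 4 → met
3. food-handler certified staff 0 < 3 → not met
4. health inspection 40 days ago vs limit 45 → met
5. condition 'serves alcohol' does not hold → requirement n/a → met
6. food-safety audit 53 days ago vs limit 60 → met
7. condition 'offers outdoor seating' holds; walk-in cooler temperature (°F) 11 ≤ 38 → met
8. condition 'seating capacity exceeds 50' holds; allergen-trained staff 1 < 4 → not met
9. product liability coverage $475,000 ≥ $275,000 → met
10. fire-suppression system test 82 days ago vs limit 60 → not met
11. pest-control treatment 368 days ago vs limit 540 → met
Not met: 3, 8, 10

3, 8, 10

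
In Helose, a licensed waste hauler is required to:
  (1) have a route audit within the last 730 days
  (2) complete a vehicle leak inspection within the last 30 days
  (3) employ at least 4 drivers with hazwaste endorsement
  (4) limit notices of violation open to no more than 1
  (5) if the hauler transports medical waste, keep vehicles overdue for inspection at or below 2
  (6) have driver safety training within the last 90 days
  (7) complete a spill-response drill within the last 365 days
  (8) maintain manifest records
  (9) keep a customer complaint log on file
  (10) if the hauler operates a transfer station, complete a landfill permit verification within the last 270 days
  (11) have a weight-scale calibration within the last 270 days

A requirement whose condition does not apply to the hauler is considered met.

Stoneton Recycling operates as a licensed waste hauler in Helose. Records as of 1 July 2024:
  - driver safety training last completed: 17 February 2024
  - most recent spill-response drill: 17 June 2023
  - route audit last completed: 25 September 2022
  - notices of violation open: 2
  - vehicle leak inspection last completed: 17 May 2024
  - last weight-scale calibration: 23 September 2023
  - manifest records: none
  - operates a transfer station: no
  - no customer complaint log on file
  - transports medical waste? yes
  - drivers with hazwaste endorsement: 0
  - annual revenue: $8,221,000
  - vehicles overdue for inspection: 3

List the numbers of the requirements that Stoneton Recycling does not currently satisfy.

1. route audit 645 days ago vs limit 730 → met
2. vehicle leak inspection 45 days ago vs limit 30 → not met
3. drivers with hazwaste endorsement 0 < 4 → not met
4. notices of violation open 2 > 1 → not met
5. condition 'transports medical waste' holds; vehicles overdue for inspection 3 > 2 → not met
6. driver safety training 135 days ago vs limit 90 → not met
7. spill-response drill 380 days ago vs limit 365 → not met
8. manifest records absent → not met
9. customer complaint log absent → not met
10. condition 'operates a transfer station' does not hold → requirement n/a → met
11. weight-scale calibration 282 days ago vs limit 270 → not met
Not met: 2, 3, 4, 5, 6, 7, 8, 9, 11

2, 3, 4, 5, 6, 7, 8, 9, 11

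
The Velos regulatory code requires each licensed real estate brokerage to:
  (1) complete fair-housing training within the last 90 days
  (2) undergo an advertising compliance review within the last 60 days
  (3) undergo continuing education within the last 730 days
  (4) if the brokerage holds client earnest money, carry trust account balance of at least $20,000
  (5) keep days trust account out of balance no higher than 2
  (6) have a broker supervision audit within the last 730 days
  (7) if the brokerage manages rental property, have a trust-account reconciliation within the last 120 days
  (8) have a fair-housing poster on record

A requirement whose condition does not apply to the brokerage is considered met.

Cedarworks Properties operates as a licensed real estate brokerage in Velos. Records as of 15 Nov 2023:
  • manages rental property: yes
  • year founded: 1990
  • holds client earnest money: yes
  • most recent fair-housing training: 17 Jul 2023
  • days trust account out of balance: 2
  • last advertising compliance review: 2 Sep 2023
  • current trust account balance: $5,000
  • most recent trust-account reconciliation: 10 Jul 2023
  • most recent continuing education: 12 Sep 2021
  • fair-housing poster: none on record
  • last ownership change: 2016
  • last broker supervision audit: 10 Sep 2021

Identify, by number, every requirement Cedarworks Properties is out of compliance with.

1, 2, 3, 4, 6, 7, 8

1. fair-housing training 121 days ago vs limit 90 → not met
2. advertising compliance review 74 days ago vs limit 60 → not met
3. continuing education 794 days ago vs limit 730 → not met
4. condition 'holds client earnest money' holds; trust account balance $5,000 < $20,000 → not met
5. days trust account out of balance 2 ≤ 2 → met
6. broker supervision audit 796 days ago vs limit 730 → not met
7. condition 'manages rental property' holds; trust-account reconciliation 128 days ago vs limit 120 → not met
8. fair-housing poster absent → not met
Not met: 1, 2, 3, 4, 6, 7, 8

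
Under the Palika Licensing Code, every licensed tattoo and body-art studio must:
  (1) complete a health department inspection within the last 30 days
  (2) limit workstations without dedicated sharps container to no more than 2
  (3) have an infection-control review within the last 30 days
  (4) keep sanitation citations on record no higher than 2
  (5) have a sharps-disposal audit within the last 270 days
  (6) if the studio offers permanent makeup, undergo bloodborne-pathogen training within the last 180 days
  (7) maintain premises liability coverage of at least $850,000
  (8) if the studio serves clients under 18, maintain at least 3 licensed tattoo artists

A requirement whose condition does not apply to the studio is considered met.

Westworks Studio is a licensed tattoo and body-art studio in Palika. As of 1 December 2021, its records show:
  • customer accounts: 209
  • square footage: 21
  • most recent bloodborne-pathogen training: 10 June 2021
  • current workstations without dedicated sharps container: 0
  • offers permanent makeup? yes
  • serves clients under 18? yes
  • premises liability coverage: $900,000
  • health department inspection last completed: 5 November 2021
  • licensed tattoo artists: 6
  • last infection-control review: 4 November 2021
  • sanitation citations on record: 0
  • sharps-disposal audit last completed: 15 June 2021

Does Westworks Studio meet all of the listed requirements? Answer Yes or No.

1. health department inspection 26 days ago vs limit 30 → met
2. workstations without dedicated sharps container 0 ≤ 2 → met
3. infection-control review 27 days ago vs limit 30 → met
4. sanitation citations on record 0 ≤ 2 → met
5. sharps-disposal audit 169 days ago vs limit 270 → met
6. condition 'offers permanent makeup' holds; bloodborne-pathogen training 174 days ago vs limit 180 → met
7. premises liability coverage $900,000 ≥ $850,000 → met
8. condition 'serves clients under 18' holds; licensed tattoo artists 6 ≥ 3 → met
All met.

Yes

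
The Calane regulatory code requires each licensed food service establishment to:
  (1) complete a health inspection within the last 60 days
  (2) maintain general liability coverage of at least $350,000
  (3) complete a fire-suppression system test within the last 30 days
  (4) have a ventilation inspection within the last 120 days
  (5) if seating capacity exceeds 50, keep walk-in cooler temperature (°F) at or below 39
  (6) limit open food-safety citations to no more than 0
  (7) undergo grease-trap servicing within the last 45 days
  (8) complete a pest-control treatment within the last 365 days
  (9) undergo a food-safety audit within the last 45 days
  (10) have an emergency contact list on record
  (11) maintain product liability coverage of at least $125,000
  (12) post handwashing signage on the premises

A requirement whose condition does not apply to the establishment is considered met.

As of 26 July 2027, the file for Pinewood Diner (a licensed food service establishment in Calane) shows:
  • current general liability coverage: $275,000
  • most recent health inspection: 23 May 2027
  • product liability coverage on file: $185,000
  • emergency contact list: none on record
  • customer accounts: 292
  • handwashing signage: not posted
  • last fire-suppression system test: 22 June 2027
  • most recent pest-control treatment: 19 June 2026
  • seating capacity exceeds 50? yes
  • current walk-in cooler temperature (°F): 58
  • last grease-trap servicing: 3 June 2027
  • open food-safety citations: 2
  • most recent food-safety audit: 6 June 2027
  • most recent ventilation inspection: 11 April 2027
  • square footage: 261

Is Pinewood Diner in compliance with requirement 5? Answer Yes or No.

No

5. condition 'seating capacity exceeds 50' holds; walk-in cooler temperature (°F) 58 > 39 → not met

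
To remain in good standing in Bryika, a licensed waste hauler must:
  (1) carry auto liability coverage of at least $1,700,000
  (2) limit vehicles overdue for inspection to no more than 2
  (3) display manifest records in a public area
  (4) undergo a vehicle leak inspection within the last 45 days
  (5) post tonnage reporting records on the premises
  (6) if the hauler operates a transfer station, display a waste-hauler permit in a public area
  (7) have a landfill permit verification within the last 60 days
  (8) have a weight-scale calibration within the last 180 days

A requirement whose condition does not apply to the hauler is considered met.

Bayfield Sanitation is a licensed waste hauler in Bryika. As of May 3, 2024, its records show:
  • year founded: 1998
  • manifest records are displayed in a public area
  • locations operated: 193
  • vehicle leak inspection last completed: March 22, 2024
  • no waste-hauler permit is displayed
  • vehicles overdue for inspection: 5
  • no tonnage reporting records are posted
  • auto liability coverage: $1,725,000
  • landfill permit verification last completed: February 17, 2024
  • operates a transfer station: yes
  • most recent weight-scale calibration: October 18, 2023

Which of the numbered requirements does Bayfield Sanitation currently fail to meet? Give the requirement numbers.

2, 5, 6, 7, 8

1. auto liability coverage $1,725,000 ≥ $1,700,000 → met
2. vehicles overdue for inspection 5 > 2 → not met
3. manifest records present → met
4. vehicle leak inspection 42 days ago vs limit 45 → met
5. tonnage reporting records absent → not met
6. condition 'operates a transfer station' holds; waste-hauler permit absent → not met
7. landfill permit verification 76 days ago vs limit 60 → not met
8. weight-scale calibration 198 days ago vs limit 180 → not met
Not met: 2, 5, 6, 7, 8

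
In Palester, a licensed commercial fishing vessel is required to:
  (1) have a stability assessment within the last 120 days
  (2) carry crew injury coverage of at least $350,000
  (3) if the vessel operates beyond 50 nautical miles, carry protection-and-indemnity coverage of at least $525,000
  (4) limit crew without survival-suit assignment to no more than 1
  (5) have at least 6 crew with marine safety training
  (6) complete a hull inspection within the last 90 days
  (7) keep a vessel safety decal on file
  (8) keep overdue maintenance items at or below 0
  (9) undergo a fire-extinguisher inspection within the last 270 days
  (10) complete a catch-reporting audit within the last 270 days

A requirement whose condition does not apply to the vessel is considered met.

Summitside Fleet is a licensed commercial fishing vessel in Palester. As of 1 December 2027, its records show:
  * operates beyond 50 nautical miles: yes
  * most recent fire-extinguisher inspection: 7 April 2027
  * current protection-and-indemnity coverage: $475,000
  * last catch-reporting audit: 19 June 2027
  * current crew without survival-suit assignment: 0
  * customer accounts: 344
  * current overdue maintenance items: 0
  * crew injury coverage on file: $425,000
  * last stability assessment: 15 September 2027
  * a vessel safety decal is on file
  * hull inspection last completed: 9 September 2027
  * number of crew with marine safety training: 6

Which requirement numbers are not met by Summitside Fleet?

1. stability assessment 77 days ago vs limit 120 → met
2. crew injury coverage $425,000 ≥ $350,000 → met
3. condition 'operates beyond 50 nautical miles' holds; protection-and-indemnity coverage $475,000 < $525,000 → not met
4. crew without survival-suit assignment 0 ≤ 1 → met
5. crew with marine safety training 6 ≥ 6 → met
6. hull inspection 83 days ago vs limit 90 → met
7. vessel safety decal present → met
8. overdue maintenance items 0 ≤ 0 → met
9. fire-extinguisher inspection 238 days ago vs limit 270 → met
10. catch-reporting audit 165 days ago vs limit 270 → met
Not met: 3

3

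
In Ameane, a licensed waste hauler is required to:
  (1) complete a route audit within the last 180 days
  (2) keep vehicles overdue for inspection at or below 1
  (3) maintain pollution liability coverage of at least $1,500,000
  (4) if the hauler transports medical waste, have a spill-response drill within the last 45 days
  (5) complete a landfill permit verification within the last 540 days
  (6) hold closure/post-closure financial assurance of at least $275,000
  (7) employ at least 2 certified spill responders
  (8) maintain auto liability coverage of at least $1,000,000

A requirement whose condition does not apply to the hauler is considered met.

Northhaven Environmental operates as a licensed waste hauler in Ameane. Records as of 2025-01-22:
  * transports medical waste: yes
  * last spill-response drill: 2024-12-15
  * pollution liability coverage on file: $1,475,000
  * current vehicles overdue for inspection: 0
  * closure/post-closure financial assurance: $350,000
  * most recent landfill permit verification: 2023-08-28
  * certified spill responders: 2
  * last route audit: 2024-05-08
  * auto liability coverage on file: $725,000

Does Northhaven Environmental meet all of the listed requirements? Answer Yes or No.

1. route audit 259 days ago vs limit 180 → not met
2. vehicles overdue for inspection 0 ≤ 1 → met
3. pollution liability coverage $1,475,000 < $1,500,000 → not met
4. condition 'transports medical waste' holds; spill-response drill 38 days ago vs limit 45 → met
5. landfill permit verification 513 days ago vs limit 540 → met
6. closure/post-closure financial assurance $350,000 ≥ $275,000 → met
7. certified spill responders 2 ≥ 2 → met
8. auto liability coverage $725,000 < $1,000,000 → not met
Not met: 1, 3, 8

No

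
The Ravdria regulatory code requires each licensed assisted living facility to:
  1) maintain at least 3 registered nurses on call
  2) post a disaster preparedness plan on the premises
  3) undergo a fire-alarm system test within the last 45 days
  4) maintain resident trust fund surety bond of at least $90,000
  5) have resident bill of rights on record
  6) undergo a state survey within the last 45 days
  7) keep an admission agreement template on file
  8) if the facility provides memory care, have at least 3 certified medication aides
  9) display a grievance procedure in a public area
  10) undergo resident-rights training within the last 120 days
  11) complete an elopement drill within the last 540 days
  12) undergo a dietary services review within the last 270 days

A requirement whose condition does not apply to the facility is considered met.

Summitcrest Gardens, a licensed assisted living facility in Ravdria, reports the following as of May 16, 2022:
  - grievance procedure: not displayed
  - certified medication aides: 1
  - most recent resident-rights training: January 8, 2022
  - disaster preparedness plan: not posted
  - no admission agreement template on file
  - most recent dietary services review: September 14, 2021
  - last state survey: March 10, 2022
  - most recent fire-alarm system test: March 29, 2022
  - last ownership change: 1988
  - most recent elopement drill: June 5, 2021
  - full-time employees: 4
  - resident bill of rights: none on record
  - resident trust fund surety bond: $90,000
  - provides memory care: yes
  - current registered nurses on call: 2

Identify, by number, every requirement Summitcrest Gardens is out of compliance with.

1, 2, 3, 5, 6, 7, 8, 9, 10

1. registered nurses on call 2 < 3 → not met
2. disaster preparedness plan absent → not met
3. fire-alarm system test 48 days ago vs limit 45 → not met
4. resident trust fund surety bond $90,000 ≥ $90,000 → met
5. resident bill of rights absent → not met
6. state survey 67 days ago vs limit 45 → not met
7. admission agreement template absent → not met
8. condition 'provides memory care' holds; certified medication aides 1 < 3 → not met
9. grievance procedure absent → not met
10. resident-rights training 128 days ago vs limit 120 → not met
11. elopement drill 345 days ago vs limit 540 → met
12. dietary services review 244 days ago vs limit 270 → met
Not met: 1, 2, 3, 5, 6, 7, 8, 9, 10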